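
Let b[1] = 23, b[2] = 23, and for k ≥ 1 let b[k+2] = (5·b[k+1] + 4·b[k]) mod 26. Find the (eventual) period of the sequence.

42

Computing terms: b[1] = 23; b[2] = 23; b[3] = 25; b[4] = 9; b[5] = 15; b[6] = 7; b[7] = 17; b[8] = 9; b[9] = 9; b[10] = 3; b[11] = 25; b[12] = 7; b[13] = 5; b[14] = 1; b[15] = 25; b[16] = 25; b[17] = 17; b[18] = 3; b[19] = 5; b[20] = 11; b[21] = 23; b[22] = 3; b[23] = 3; b[24] = 1; b[25] = 17; b[26] = 11; b[27] = 19; b[28] = 9; b[29] = 17; b[30] = 17; b[31] = 23; b[32] = 1; b[33] = 19; b[34] = 21; b[35] = 25; b[36] = 1; b[37] = 1; b[38] = 9; b[39] = 23; b[40] = 21; b[41] = 15; b[42] = 3; b[43] = 23; b[44] = 23.
Since (b[43], b[44]) = (b[1], b[2]) = (23, 23) (two consecutive terms determine the rest), the sequence is periodic with period 42.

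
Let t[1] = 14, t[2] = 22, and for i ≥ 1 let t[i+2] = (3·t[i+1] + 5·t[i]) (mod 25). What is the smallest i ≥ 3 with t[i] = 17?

6

Computing terms: t[1] = 14; t[2] = 22; t[3] = 11; t[4] = 18; t[5] = 9; t[6] = 17; t[7] = 21; t[8] = 23; t[9] = 24; t[10] = 12; t[11] = 6; t[12] = 3; t[13] = 14; t[14] = 7; t[15] = 16; t[16] = 8; t[17] = 4; t[18] = 2; t[19] = 1; t[20] = 13; t[21] = 19; t[22] = 22; t[23] = 11.
Since (t[22], t[23]) = (t[2], t[3]) = (22, 11) (two consecutive terms determine the rest), the sequence is eventually periodic: after a pre-period of length 1 it cycles with period 20.
The value 17 first appears (with i ≥ 3) at t[6].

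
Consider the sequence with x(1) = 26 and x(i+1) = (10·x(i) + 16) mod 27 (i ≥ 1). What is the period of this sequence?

Computing terms: x(1) = 26, x(2) = 6, x(3) = 22, x(4) = 20, x(5) = 0, x(6) = 16, x(7) = 14, x(8) = 21, x(9) = 10, x(10) = 8, x(11) = 15, x(12) = 4, x(13) = 2, x(14) = 9, x(15) = 25, x(16) = 23, x(17) = 3, x(18) = 19, x(19) = 17, x(20) = 24, x(21) = 13, x(22) = 11, x(23) = 18, x(24) = 7, x(25) = 5, x(26) = 12, x(27) = 1, x(28) = 26.
The sequence repeats with period 27.

27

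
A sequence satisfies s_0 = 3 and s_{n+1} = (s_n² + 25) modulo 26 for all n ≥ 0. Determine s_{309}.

Computing terms: s_0 = 3; s_1 = 8; s_2 = 11; s_3 = 16; s_4 = 21; s_5 = 24; s_6 = 3.
The sequence repeats with period 6.
So s_{309} = s_{0 + ((309-0) mod 6)} = s_3 = 16.

16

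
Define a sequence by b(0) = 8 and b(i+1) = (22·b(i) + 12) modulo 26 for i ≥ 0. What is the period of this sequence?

Listing terms: b(0) = 8; b(1) = 6; b(2) = 14; b(3) = 8.
Since b(3) = b(0) = 8, the sequence is periodic with period 3.

3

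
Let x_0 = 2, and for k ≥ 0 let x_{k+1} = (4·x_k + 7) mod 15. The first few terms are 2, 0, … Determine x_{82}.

Listing terms: x_0 = 2,  x_1 = 0,  x_2 = 7,  x_3 = 5,  x_4 = 12,  x_5 = 10,  x_6 = 2.
The sequence repeats with period 6.
So x_{82} = x_{0 + ((82-0) mod 6)} = x_4 = 12.

12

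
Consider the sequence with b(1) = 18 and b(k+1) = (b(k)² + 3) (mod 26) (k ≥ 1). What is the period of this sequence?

Computing terms: b(1) = 18,  b(2) = 15,  b(3) = 20,  b(4) = 13,  b(5) = 16,  b(6) = 25,  b(7) = 4,  b(8) = 19,  b(9) = 0,  b(10) = 3,  b(11) = 12,  b(12) = 17,  b(13) = 6,  b(14) = 13.
Since b(14) = b(4) = 13, the sequence is eventually periodic: after a pre-period of length 3 it cycles with period 10.

10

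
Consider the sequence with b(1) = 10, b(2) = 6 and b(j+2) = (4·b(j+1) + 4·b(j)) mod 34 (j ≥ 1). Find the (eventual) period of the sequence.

16

Computing terms: b(1) = 10; b(2) = 6; b(3) = 30; b(4) = 8; b(5) = 16; b(6) = 28; b(7) = 6; b(8) = 0; b(9) = 24; b(10) = 28; b(11) = 4; b(12) = 26; b(13) = 18; b(14) = 6; b(15) = 28; b(16) = 0; b(17) = 10; b(18) = 6.
The sequence repeats with period 16.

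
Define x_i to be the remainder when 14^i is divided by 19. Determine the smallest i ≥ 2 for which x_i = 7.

6

We have x_1 = 14,  x_2 = 6,  x_3 = 8,  x_4 = 17,  x_5 = 10,  x_6 = 7,  x_7 = 3,  x_8 = 4,  x_9 = 18,  x_{10} = 5,  x_{11} = 13,  x_{12} = 11,  x_{13} = 2,  x_{14} = 9,  x_{15} = 12,  x_{16} = 16,  x_{17} = 15,  x_{18} = 1,  x_{19} = 14.
Since x_{19} = x_1 = 14, the sequence is periodic with period 18.
The value 7 first appears (with i ≥ 2) at x_6.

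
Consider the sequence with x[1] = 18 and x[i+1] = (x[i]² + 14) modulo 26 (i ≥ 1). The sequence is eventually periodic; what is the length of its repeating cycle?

4

Computing terms: x[1] = 18; x[2] = 0; x[3] = 14; x[4] = 2; x[5] = 18.
The sequence repeats with period 4.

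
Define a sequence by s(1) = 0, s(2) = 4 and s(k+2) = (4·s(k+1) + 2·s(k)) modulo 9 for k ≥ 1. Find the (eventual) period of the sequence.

s(1) = 0, s(2) = 4, s(3) = 7, s(4) = 0, s(5) = 5, s(6) = 2, s(7) = 0, s(8) = 4.
Since (s(7), s(8)) = (s(1), s(2)) = (0, 4) (two consecutive terms determine the rest), the sequence is periodic with period 6.

6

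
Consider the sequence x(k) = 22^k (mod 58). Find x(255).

Listing terms: x(1) = 22,  x(2) = 20,  x(3) = 34,  x(4) = 52,  x(5) = 42,  x(6) = 54,  x(7) = 28,  x(8) = 36,  x(9) = 38,  x(10) = 24,  x(11) = 6,  x(12) = 16,  x(13) = 4,  x(14) = 30,  x(15) = 22.
The sequence repeats with period 14.
(255 - 1) mod 14 = 2, so x(255) = x(3) = 34.

34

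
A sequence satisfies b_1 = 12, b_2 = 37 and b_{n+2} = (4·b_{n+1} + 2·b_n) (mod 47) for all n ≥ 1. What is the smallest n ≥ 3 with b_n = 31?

3

b_1 = 12,  b_2 = 37,  b_3 = 31,  b_4 = 10,  b_5 = 8,  b_6 = 5,  b_7 = 36,  b_8 = 13,  b_9 = 30,  b_{10} = 5,  b_{11} = 33,  b_{12} = 1,  b_{13} = 23,  b_{14} = 0,  b_{15} = 46,  b_{16} = 43,  b_{17} = 29,  b_{18} = 14,  b_{19} = 20,  b_{20} = 14,  b_{21} = 2,  b_{22} = 36,  b_{23} = 7,  b_{24} = 6,  b_{25} = 38,  b_{26} = 23,  b_{27} = 27,  b_{28} = 13,  b_{29} = 12,  b_{30} = 27,  b_{31} = 38,  b_{32} = 18,  b_{33} = 7,  b_{34} = 17,  b_{35} = 35,  b_{36} = 33,  b_{37} = 14,  b_{38} = 28,  b_{39} = 46,  b_{40} = 5,  b_{41} = 18,  b_{42} = 35,  b_{43} = 35,  b_{44} = 22,  b_{45} = 17,  b_{46} = 18,  b_{47} = 12,  b_{48} = 37.
Since (b_{47}, b_{48}) = (b_1, b_2) = (12, 37) (two consecutive terms determine the rest), the sequence is periodic with period 46.
The value 31 first appears (with n ≥ 3) at b_3.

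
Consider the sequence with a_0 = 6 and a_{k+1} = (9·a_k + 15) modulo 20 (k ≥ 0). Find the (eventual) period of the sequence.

4

Listing terms: a_0 = 6, a_1 = 9, a_2 = 16, a_3 = 19, a_4 = 6.
Since a_4 = a_0 = 6, the sequence is periodic with period 4.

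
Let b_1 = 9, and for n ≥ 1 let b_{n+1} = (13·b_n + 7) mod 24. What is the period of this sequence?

24

b_1 = 9,  b_2 = 4,  b_3 = 11,  b_4 = 6,  b_5 = 13,  b_6 = 8,  b_7 = 15,  b_8 = 10,  b_9 = 17,  b_{10} = 12,  b_{11} = 19,  b_{12} = 14,  b_{13} = 21,  b_{14} = 16,  b_{15} = 23,  b_{16} = 18,  b_{17} = 1,  b_{18} = 20,  b_{19} = 3,  b_{20} = 22,  b_{21} = 5,  b_{22} = 0,  b_{23} = 7,  b_{24} = 2,  b_{25} = 9.
The sequence repeats with period 24.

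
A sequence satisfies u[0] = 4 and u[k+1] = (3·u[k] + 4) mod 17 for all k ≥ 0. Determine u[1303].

We have u[0] = 4,  u[1] = 16,  u[2] = 1,  u[3] = 7,  u[4] = 8,  u[5] = 11,  u[6] = 3,  u[7] = 13,  u[8] = 9,  u[9] = 14,  u[10] = 12,  u[11] = 6,  u[12] = 5,  u[13] = 2,  u[14] = 10,  u[15] = 0,  u[16] = 4.
The sequence repeats with period 16.
So u[1303] = u[0 + ((1303-0) mod 16)] = u[7] = 13.

13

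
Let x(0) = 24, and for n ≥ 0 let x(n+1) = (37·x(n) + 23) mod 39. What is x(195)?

33

We have x(0) = 24; x(1) = 14; x(2) = 34; x(3) = 33; x(4) = 35; x(5) = 31; x(6) = 0; x(7) = 23; x(8) = 16; x(9) = 30; x(10) = 2; x(11) = 19; x(12) = 24.
The sequence repeats with period 12.
(195 - 0) mod 12 = 3, so x(195) = x(3) = 33.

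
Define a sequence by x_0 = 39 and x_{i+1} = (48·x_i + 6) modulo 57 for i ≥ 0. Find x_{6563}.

48

Listing terms: x_0 = 39,  x_1 = 54,  x_2 = 33,  x_3 = 51,  x_4 = 3,  x_5 = 36,  x_6 = 24,  x_7 = 18,  x_8 = 15,  x_9 = 42,  x_{10} = 27,  x_{11} = 48,  x_{12} = 30,  x_{13} = 21,  x_{14} = 45,  x_{15} = 0,  x_{16} = 6,  x_{17} = 9,  x_{18} = 39.
Since x_{18} = x_0 = 39, the sequence is periodic with period 18.
So x_{6563} = x_{0 + ((6563-0) mod 18)} = x_{11} = 48.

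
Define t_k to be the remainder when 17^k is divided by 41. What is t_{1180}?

Computing terms: t_0 = 1; t_1 = 17; t_2 = 2; t_3 = 34; t_4 = 4; t_5 = 27; t_6 = 8; t_7 = 13; t_8 = 16; t_9 = 26; t_{10} = 32; t_{11} = 11; t_{12} = 23; t_{13} = 22; t_{14} = 5; t_{15} = 3; t_{16} = 10; t_{17} = 6; t_{18} = 20; t_{19} = 12; t_{20} = 40; t_{21} = 24; t_{22} = 39; t_{23} = 7; t_{24} = 37; t_{25} = 14; t_{26} = 33; t_{27} = 28; t_{28} = 25; t_{29} = 15; t_{30} = 9; t_{31} = 30; t_{32} = 18; t_{33} = 19; t_{34} = 36; t_{35} = 38; t_{36} = 31; t_{37} = 35; t_{38} = 21; t_{39} = 29; t_{40} = 1.
The sequence repeats with period 40.
So t_{1180} = t_{0 + ((1180-0) mod 40)} = t_{20} = 40.

40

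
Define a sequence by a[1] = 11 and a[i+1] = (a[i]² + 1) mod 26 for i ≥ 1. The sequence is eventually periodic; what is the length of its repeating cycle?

We have a[1] = 11,  a[2] = 18,  a[3] = 13,  a[4] = 14,  a[5] = 15,  a[6] = 18.
Since a[6] = a[2] = 18, the sequence is eventually periodic: after a pre-period of length 1 it cycles with period 4.

4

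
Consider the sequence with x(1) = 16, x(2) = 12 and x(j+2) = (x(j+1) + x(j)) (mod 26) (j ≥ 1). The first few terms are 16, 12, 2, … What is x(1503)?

x(1) = 16, x(2) = 12, x(3) = 2, x(4) = 14, x(5) = 16, x(6) = 4, x(7) = 20, x(8) = 24, x(9) = 18, x(10) = 16, x(11) = 8, x(12) = 24, x(13) = 6, x(14) = 4, x(15) = 10, x(16) = 14, x(17) = 24, x(18) = 12, x(19) = 10, x(20) = 22, x(21) = 6, x(22) = 2, x(23) = 8, x(24) = 10, x(25) = 18, x(26) = 2, x(27) = 20, x(28) = 22, x(29) = 16, x(30) = 12.
Since (x(29), x(30)) = (x(1), x(2)) = (16, 12) (two consecutive terms determine the rest), the sequence is periodic with period 28.
So x(1503) = x(1 + ((1503-1) mod 28)) = x(19) = 10.

10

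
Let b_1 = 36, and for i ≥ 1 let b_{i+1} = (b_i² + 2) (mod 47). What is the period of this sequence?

3

Computing terms: b_1 = 36, b_2 = 29, b_3 = 44, b_4 = 11, b_5 = 29.
Since b_5 = b_2 = 29, the sequence is eventually periodic: after a pre-period of length 1 it cycles with period 3.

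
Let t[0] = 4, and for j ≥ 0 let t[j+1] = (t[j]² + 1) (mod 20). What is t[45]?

1

t[0] = 4,  t[1] = 17,  t[2] = 10,  t[3] = 1,  t[4] = 2,  t[5] = 5,  t[6] = 6,  t[7] = 17.
Since t[7] = t[1] = 17, the sequence is eventually periodic: after a pre-period of length 1 it cycles with period 6.
For j ≥ 1, t[j] depends only on (j - 1) mod 6. (45 - 1) mod 6 = 2, so t[45] = t[3] = 1.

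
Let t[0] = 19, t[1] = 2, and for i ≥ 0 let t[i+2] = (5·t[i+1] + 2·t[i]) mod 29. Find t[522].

21

Listing terms: t[0] = 19,  t[1] = 2,  t[2] = 19,  t[3] = 12,  t[4] = 11,  t[5] = 21,  t[6] = 11,  t[7] = 10,  t[8] = 14,  t[9] = 3,  t[10] = 14,  t[11] = 18,  t[12] = 2,  t[13] = 17,  t[14] = 2,  t[15] = 15,  t[16] = 21,  t[17] = 19,  t[18] = 21,  t[19] = 27,  t[20] = 3,  t[21] = 11,  t[22] = 3,  t[23] = 8,  t[24] = 17,  t[25] = 14,  t[26] = 17,  t[27] = 26,  t[28] = 19,  t[29] = 2.
Since (t[28], t[29]) = (t[0], t[1]) = (19, 2) (two consecutive terms determine the rest), the sequence is periodic with period 28.
So t[522] = t[0 + ((522-0) mod 28)] = t[18] = 21.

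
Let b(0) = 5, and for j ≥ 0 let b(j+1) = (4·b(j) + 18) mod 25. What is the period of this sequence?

10

b(0) = 5; b(1) = 13; b(2) = 20; b(3) = 23; b(4) = 10; b(5) = 8; b(6) = 0; b(7) = 18; b(8) = 15; b(9) = 3; b(10) = 5.
Since b(10) = b(0) = 5, the sequence is periodic with period 10.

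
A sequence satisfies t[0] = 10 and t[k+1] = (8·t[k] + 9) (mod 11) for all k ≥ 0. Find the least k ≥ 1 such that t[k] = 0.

5

t[0] = 10,  t[1] = 1,  t[2] = 6,  t[3] = 2,  t[4] = 3,  t[5] = 0,  t[6] = 9,  t[7] = 4,  t[8] = 8,  t[9] = 7,  t[10] = 10.
Since t[10] = t[0] = 10, the sequence is periodic with period 10.
The value 0 first appears (with k ≥ 1) at t[5].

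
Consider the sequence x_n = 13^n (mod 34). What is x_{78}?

x_1 = 13; x_2 = 33; x_3 = 21; x_4 = 1; x_5 = 13.
The sequence repeats with period 4.
So x_{78} = x_{1 + ((78-1) mod 4)} = x_2 = 33.

33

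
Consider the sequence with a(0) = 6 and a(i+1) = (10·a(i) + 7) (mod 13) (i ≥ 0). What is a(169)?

2

a(0) = 6,  a(1) = 2,  a(2) = 1,  a(3) = 4,  a(4) = 8,  a(5) = 9,  a(6) = 6.
Since a(6) = a(0) = 6, the sequence is periodic with period 6.
So a(169) = a(0 + ((169-0) mod 6)) = a(1) = 2.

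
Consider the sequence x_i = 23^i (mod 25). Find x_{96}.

Listing terms: x_1 = 23; x_2 = 4; x_3 = 17; x_4 = 16; x_5 = 18; x_6 = 14; x_7 = 22; x_8 = 6; x_9 = 13; x_{10} = 24; x_{11} = 2; x_{12} = 21; x_{13} = 8; x_{14} = 9; x_{15} = 7; x_{16} = 11; x_{17} = 3; x_{18} = 19; x_{19} = 12; x_{20} = 1; x_{21} = 23.
Since x_{21} = x_1 = 23, the sequence is periodic with period 20.
(96 - 1) mod 20 = 15, so x_{96} = x_{16} = 11.

11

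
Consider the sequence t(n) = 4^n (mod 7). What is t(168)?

t(1) = 4, t(2) = 2, t(3) = 1, t(4) = 4.
Since t(4) = t(1) = 4, the sequence is periodic with period 3.
So t(168) = t(1 + ((168-1) mod 3)) = t(3) = 1.

1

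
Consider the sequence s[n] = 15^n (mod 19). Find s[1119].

12

We have s[1] = 15,  s[2] = 16,  s[3] = 12,  s[4] = 9,  s[5] = 2,  s[6] = 11,  s[7] = 13,  s[8] = 5,  s[9] = 18,  s[10] = 4,  s[11] = 3,  s[12] = 7,  s[13] = 10,  s[14] = 17,  s[15] = 8,  s[16] = 6,  s[17] = 14,  s[18] = 1,  s[19] = 15.
Since s[19] = s[1] = 15, the sequence is periodic with period 18.
So s[1119] = s[1 + ((1119-1) mod 18)] = s[3] = 12.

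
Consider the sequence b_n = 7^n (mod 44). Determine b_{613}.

35

Computing terms: b_1 = 7, b_2 = 5, b_3 = 35, b_4 = 25, b_5 = 43, b_6 = 37, b_7 = 39, b_8 = 9, b_9 = 19, b_{10} = 1, b_{11} = 7.
Since b_{11} = b_1 = 7, the sequence is periodic with period 10.
So b_{613} = b_{1 + ((613-1) mod 10)} = b_3 = 35.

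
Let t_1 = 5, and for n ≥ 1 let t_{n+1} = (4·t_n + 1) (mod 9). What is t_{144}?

Listing terms: t_1 = 5; t_2 = 3; t_3 = 4; t_4 = 8; t_5 = 6; t_6 = 7; t_7 = 2; t_8 = 0; t_9 = 1; t_{10} = 5.
Since t_{10} = t_1 = 5, the sequence is periodic with period 9.
(144 - 1) mod 9 = 8, so t_{144} = t_9 = 1.

1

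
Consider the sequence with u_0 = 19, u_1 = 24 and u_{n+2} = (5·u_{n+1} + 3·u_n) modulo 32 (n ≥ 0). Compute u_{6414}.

3

We have u_0 = 19; u_1 = 24; u_2 = 17; u_3 = 29; u_4 = 4; u_5 = 11; u_6 = 3; u_7 = 16; u_8 = 25; u_9 = 13; u_{10} = 12; u_{11} = 3; u_{12} = 19; u_{13} = 8; u_{14} = 1; u_{15} = 29; u_{16} = 20; u_{17} = 27; u_{18} = 3; u_{19} = 0; u_{20} = 9; u_{21} = 13; u_{22} = 28; u_{23} = 19; u_{24} = 19; u_{25} = 24.
Since (u_{24}, u_{25}) = (u_0, u_1) = (19, 24) (two consecutive terms determine the rest), the sequence is periodic with period 24.
(6414 - 0) mod 24 = 6, so u_{6414} = u_6 = 3.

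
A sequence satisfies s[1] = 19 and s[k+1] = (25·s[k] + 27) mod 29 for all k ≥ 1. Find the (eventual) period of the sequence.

7

s[1] = 19; s[2] = 9; s[3] = 20; s[4] = 5; s[5] = 7; s[6] = 28; s[7] = 2; s[8] = 19.
The sequence repeats with period 7.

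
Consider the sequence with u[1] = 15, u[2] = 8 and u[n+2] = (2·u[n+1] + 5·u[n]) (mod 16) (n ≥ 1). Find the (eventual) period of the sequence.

u[1] = 15,  u[2] = 8,  u[3] = 11,  u[4] = 14,  u[5] = 3,  u[6] = 12,  u[7] = 7,  u[8] = 10,  u[9] = 7,  u[10] = 0,  u[11] = 3,  u[12] = 6,  u[13] = 11,  u[14] = 4,  u[15] = 15,  u[16] = 2,  u[17] = 15,  u[18] = 8.
The sequence repeats with period 16.

16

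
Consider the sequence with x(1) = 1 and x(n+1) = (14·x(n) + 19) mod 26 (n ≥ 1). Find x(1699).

Computing terms: x(1) = 1,  x(2) = 7,  x(3) = 13,  x(4) = 19,  x(5) = 25,  x(6) = 5,  x(7) = 11,  x(8) = 17,  x(9) = 23,  x(10) = 3,  x(11) = 9,  x(12) = 15,  x(13) = 21,  x(14) = 1.
The sequence repeats with period 13.
(1699 - 1) mod 13 = 8, so x(1699) = x(9) = 23.

23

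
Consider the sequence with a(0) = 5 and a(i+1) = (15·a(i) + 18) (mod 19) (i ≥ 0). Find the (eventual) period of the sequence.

18

a(0) = 5; a(1) = 17; a(2) = 7; a(3) = 9; a(4) = 1; a(5) = 14; a(6) = 0; a(7) = 18; a(8) = 3; a(9) = 6; a(10) = 13; a(11) = 4; a(12) = 2; a(13) = 10; a(14) = 16; a(15) = 11; a(16) = 12; a(17) = 8; a(18) = 5.
Since a(18) = a(0) = 5, the sequence is periodic with period 18.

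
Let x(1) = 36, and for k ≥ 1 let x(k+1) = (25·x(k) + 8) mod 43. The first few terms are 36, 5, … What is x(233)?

Computing terms: x(1) = 36, x(2) = 5, x(3) = 4, x(4) = 22, x(5) = 42, x(6) = 26, x(7) = 13, x(8) = 32, x(9) = 34, x(10) = 41, x(11) = 1, x(12) = 33, x(13) = 16, x(14) = 21, x(15) = 17, x(16) = 3, x(17) = 40, x(18) = 19, x(19) = 10, x(20) = 0, x(21) = 8, x(22) = 36.
Since x(22) = x(1) = 36, the sequence is periodic with period 21.
(233 - 1) mod 21 = 1, so x(233) = x(2) = 5.

5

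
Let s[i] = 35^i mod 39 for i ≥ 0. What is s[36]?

s[0] = 1; s[1] = 35; s[2] = 16; s[3] = 14; s[4] = 22; s[5] = 29; s[6] = 1.
The sequence repeats with period 6.
(36 - 0) mod 6 = 0, so s[36] = s[0] = 1.

1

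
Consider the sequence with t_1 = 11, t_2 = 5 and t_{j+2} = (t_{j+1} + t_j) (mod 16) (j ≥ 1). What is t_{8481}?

Listing terms: t_1 = 11,  t_2 = 5,  t_3 = 0,  t_4 = 5,  t_5 = 5,  t_6 = 10,  t_7 = 15,  t_8 = 9,  t_9 = 8,  t_{10} = 1,  t_{11} = 9,  t_{12} = 10,  t_{13} = 3,  t_{14} = 13,  t_{15} = 0,  t_{16} = 13,  t_{17} = 13,  t_{18} = 10,  t_{19} = 7,  t_{20} = 1,  t_{21} = 8,  t_{22} = 9,  t_{23} = 1,  t_{24} = 10,  t_{25} = 11,  t_{26} = 5.
The sequence repeats with period 24.
(8481 - 1) mod 24 = 8, so t_{8481} = t_9 = 8.

8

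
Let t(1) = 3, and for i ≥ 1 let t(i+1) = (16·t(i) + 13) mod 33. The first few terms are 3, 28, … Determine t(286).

Listing terms: t(1) = 3; t(2) = 28; t(3) = 32; t(4) = 30; t(5) = 31; t(6) = 14; t(7) = 6; t(8) = 10; t(9) = 8; t(10) = 9; t(11) = 25; t(12) = 17; t(13) = 21; t(14) = 19; t(15) = 20; t(16) = 3.
Since t(16) = t(1) = 3, the sequence is periodic with period 15.
So t(286) = t(1 + ((286-1) mod 15)) = t(1) = 3.

3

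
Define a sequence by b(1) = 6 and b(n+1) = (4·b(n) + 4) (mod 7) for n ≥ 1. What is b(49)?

6

We have b(1) = 6; b(2) = 0; b(3) = 4; b(4) = 6.
The sequence repeats with period 3.
(49 - 1) mod 3 = 0, so b(49) = b(1) = 6.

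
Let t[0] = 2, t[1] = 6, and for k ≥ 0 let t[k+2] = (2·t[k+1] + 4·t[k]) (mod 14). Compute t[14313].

4

t[0] = 2,  t[1] = 6,  t[2] = 6,  t[3] = 8,  t[4] = 12,  t[5] = 0,  t[6] = 6,  t[7] = 12,  t[8] = 6,  t[9] = 4,  t[10] = 4,  t[11] = 10,  t[12] = 8,  t[13] = 0,  t[14] = 4,  t[15] = 8,  t[16] = 4,  t[17] = 12,  t[18] = 12,  t[19] = 2,  t[20] = 10,  t[21] = 0,  t[22] = 12,  t[23] = 10,  t[24] = 12,  t[25] = 8,  t[26] = 8,  t[27] = 6,  t[28] = 2,  t[29] = 0,  t[30] = 8,  t[31] = 2,  t[32] = 8,  t[33] = 10,  t[34] = 10,  t[35] = 4,  t[36] = 6,  t[37] = 0,  t[38] = 10,  t[39] = 6,  t[40] = 10,  t[41] = 2,  t[42] = 2,  t[43] = 12,  t[44] = 4,  t[45] = 0,  t[46] = 2,  t[47] = 4,  t[48] = 2,  t[49] = 6.
The sequence repeats with period 48.
(14313 - 0) mod 48 = 9, so t[14313] = t[9] = 4.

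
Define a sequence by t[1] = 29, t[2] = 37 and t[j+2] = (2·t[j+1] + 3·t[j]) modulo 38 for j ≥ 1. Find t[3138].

7

Listing terms: t[1] = 29, t[2] = 37, t[3] = 9, t[4] = 15, t[5] = 19, t[6] = 7, t[7] = 33, t[8] = 11, t[9] = 7, t[10] = 9, t[11] = 1, t[12] = 29, t[13] = 23, t[14] = 19, t[15] = 31, t[16] = 5, t[17] = 27, t[18] = 31, t[19] = 29, t[20] = 37.
The sequence repeats with period 18.
So t[3138] = t[1 + ((3138-1) mod 18)] = t[6] = 7.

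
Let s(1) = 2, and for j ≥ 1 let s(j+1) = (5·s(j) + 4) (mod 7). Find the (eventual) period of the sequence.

Computing terms: s(1) = 2; s(2) = 0; s(3) = 4; s(4) = 3; s(5) = 5; s(6) = 1; s(7) = 2.
The sequence repeats with period 6.

6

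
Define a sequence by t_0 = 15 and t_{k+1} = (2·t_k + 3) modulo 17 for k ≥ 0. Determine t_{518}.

10

We have t_0 = 15,  t_1 = 16,  t_2 = 1,  t_3 = 5,  t_4 = 13,  t_5 = 12,  t_6 = 10,  t_7 = 6,  t_8 = 15.
Since t_8 = t_0 = 15, the sequence is periodic with period 8.
So t_{518} = t_{0 + ((518-0) mod 8)} = t_6 = 10.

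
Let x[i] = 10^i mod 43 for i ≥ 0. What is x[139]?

Listing terms: x[0] = 1, x[1] = 10, x[2] = 14, x[3] = 11, x[4] = 24, x[5] = 25, x[6] = 35, x[7] = 6, x[8] = 17, x[9] = 41, x[10] = 23, x[11] = 15, x[12] = 21, x[13] = 38, x[14] = 36, x[15] = 16, x[16] = 31, x[17] = 9, x[18] = 4, x[19] = 40, x[20] = 13, x[21] = 1.
The sequence repeats with period 21.
(139 - 0) mod 21 = 13, so x[139] = x[13] = 38.

38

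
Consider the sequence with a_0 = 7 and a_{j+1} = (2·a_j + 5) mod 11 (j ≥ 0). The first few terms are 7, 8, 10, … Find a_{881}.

We have a_0 = 7, a_1 = 8, a_2 = 10, a_3 = 3, a_4 = 0, a_5 = 5, a_6 = 4, a_7 = 2, a_8 = 9, a_9 = 1, a_{10} = 7.
The sequence repeats with period 10.
So a_{881} = a_{0 + ((881-0) mod 10)} = a_1 = 8.

8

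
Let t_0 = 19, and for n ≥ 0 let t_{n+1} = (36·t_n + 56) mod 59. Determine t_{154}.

5

Computing terms: t_0 = 19; t_1 = 32; t_2 = 28; t_3 = 2; t_4 = 10; t_5 = 3; t_6 = 46; t_7 = 1; t_8 = 33; t_9 = 5; t_{10} = 0; t_{11} = 56; t_{12} = 7; t_{13} = 13; t_{14} = 52; t_{15} = 40; t_{16} = 21; t_{17} = 45; t_{18} = 24; t_{19} = 35; t_{20} = 18; t_{21} = 55; t_{22} = 30; t_{23} = 15; t_{24} = 6; t_{25} = 36; t_{26} = 54; t_{27} = 53; t_{28} = 17; t_{29} = 19.
Since t_{29} = t_0 = 19, the sequence is periodic with period 29.
(154 - 0) mod 29 = 9, so t_{154} = t_9 = 5.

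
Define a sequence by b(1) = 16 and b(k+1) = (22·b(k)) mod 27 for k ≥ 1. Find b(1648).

16

We have b(1) = 16, b(2) = 1, b(3) = 22, b(4) = 25, b(5) = 10, b(6) = 4, b(7) = 7, b(8) = 19, b(9) = 13, b(10) = 16.
The sequence repeats with period 9.
(1648 - 1) mod 9 = 0, so b(1648) = b(1) = 16.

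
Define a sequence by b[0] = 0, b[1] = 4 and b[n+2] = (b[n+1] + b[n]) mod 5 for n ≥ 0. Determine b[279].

4

Listing terms: b[0] = 0,  b[1] = 4,  b[2] = 4,  b[3] = 3,  b[4] = 2,  b[5] = 0,  b[6] = 2,  b[7] = 2,  b[8] = 4,  b[9] = 1,  b[10] = 0,  b[11] = 1,  b[12] = 1,  b[13] = 2,  b[14] = 3,  b[15] = 0,  b[16] = 3,  b[17] = 3,  b[18] = 1,  b[19] = 4,  b[20] = 0,  b[21] = 4.
Since (b[20], b[21]) = (b[0], b[1]) = (0, 4) (two consecutive terms determine the rest), the sequence is periodic with period 20.
(279 - 0) mod 20 = 19, so b[279] = b[19] = 4.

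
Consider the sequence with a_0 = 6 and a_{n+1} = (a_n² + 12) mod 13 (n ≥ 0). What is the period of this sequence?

3

a_0 = 6; a_1 = 9; a_2 = 2; a_3 = 3; a_4 = 8; a_5 = 11; a_6 = 3.
Since a_6 = a_3 = 3, the sequence is eventually periodic: after a pre-period of length 3 it cycles with period 3.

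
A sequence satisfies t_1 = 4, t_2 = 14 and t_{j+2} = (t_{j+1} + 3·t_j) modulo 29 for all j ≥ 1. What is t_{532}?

Listing terms: t_1 = 4, t_2 = 14, t_3 = 26, t_4 = 10, t_5 = 1, t_6 = 2, t_7 = 5, t_8 = 11, t_9 = 26, t_{10} = 1, t_{11} = 21, t_{12} = 24, t_{13} = 0, t_{14} = 14, t_{15} = 14, t_{16} = 27, t_{17} = 11, t_{18} = 5, t_{19} = 9, t_{20} = 24, t_{21} = 22, t_{22} = 7, t_{23} = 15, t_{24} = 7, t_{25} = 23, t_{26} = 15, t_{27} = 26, t_{28} = 13, t_{29} = 4, t_{30} = 14.
The sequence repeats with period 28.
So t_{532} = t_{1 + ((532-1) mod 28)} = t_{28} = 13.

13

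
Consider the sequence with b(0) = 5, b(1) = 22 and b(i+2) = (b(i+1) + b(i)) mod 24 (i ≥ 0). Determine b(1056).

Listing terms: b(0) = 5; b(1) = 22; b(2) = 3; b(3) = 1; b(4) = 4; b(5) = 5; b(6) = 9; b(7) = 14; b(8) = 23; b(9) = 13; b(10) = 12; b(11) = 1; b(12) = 13; b(13) = 14; b(14) = 3; b(15) = 17; b(16) = 20; b(17) = 13; b(18) = 9; b(19) = 22; b(20) = 7; b(21) = 5; b(22) = 12; b(23) = 17; b(24) = 5; b(25) = 22.
Since (b(24), b(25)) = (b(0), b(1)) = (5, 22) (two consecutive terms determine the rest), the sequence is periodic with period 24.
(1056 - 0) mod 24 = 0, so b(1056) = b(0) = 5.

5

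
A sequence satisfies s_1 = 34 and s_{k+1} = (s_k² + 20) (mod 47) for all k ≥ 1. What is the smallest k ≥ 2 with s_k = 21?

3

Computing terms: s_1 = 34; s_2 = 1; s_3 = 21; s_4 = 38; s_5 = 7; s_6 = 22; s_7 = 34.
Since s_7 = s_1 = 34, the sequence is periodic with period 6.
The value 21 first appears (with k ≥ 2) at s_3.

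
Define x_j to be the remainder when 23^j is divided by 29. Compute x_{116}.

20

Listing terms: x_0 = 1, x_1 = 23, x_2 = 7, x_3 = 16, x_4 = 20, x_5 = 25, x_6 = 24, x_7 = 1.
The sequence repeats with period 7.
So x_{116} = x_{0 + ((116-0) mod 7)} = x_4 = 20.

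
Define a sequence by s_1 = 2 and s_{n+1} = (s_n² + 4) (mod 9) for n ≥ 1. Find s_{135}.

5

Listing terms: s_1 = 2,  s_2 = 8,  s_3 = 5,  s_4 = 2.
The sequence repeats with period 3.
So s_{135} = s_{1 + ((135-1) mod 3)} = s_3 = 5.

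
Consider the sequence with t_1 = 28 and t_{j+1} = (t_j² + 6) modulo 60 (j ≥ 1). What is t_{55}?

Computing terms: t_1 = 28,  t_2 = 10,  t_3 = 46,  t_4 = 22,  t_5 = 10.
Since t_5 = t_2 = 10, the sequence is eventually periodic: after a pre-period of length 1 it cycles with period 3.
For j ≥ 2, t_j depends only on (j - 2) mod 3. (55 - 2) mod 3 = 2, so t_{55} = t_4 = 22.

22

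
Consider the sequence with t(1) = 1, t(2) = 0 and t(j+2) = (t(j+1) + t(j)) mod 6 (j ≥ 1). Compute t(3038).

We have t(1) = 1,  t(2) = 0,  t(3) = 1,  t(4) = 1,  t(5) = 2,  t(6) = 3,  t(7) = 5,  t(8) = 2,  t(9) = 1,  t(10) = 3,  t(11) = 4,  t(12) = 1,  t(13) = 5,  t(14) = 0,  t(15) = 5,  t(16) = 5,  t(17) = 4,  t(18) = 3,  t(19) = 1,  t(20) = 4,  t(21) = 5,  t(22) = 3,  t(23) = 2,  t(24) = 5,  t(25) = 1,  t(26) = 0.
The sequence repeats with period 24.
So t(3038) = t(1 + ((3038-1) mod 24)) = t(14) = 0.

0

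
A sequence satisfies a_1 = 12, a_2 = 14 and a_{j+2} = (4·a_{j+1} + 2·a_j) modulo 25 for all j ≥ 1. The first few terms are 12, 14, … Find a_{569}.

17

a_1 = 12; a_2 = 14; a_3 = 5; a_4 = 23; a_5 = 2; a_6 = 4; a_7 = 20; a_8 = 13; a_9 = 17; a_{10} = 19; a_{11} = 10; a_{12} = 3; a_{13} = 7; a_{14} = 9; a_{15} = 0; a_{16} = 18; a_{17} = 22; a_{18} = 24; a_{19} = 15; a_{20} = 8; a_{21} = 12; a_{22} = 14.
The sequence repeats with period 20.
(569 - 1) mod 20 = 8, so a_{569} = a_9 = 17.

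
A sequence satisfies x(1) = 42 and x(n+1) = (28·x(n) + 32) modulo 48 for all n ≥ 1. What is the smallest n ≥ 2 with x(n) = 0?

4

We have x(1) = 42,  x(2) = 8,  x(3) = 16,  x(4) = 0,  x(5) = 32,  x(6) = 16.
Since x(6) = x(3) = 16, the sequence is eventually periodic: after a pre-period of length 2 it cycles with period 3.
The value 0 first appears (with n ≥ 2) at x(4).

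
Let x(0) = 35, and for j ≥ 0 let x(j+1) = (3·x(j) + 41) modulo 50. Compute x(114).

We have x(0) = 35; x(1) = 46; x(2) = 29; x(3) = 28; x(4) = 25; x(5) = 16; x(6) = 39; x(7) = 8; x(8) = 15; x(9) = 36; x(10) = 49; x(11) = 38; x(12) = 5; x(13) = 6; x(14) = 9; x(15) = 18; x(16) = 45; x(17) = 26; x(18) = 19; x(19) = 48; x(20) = 35.
Since x(20) = x(0) = 35, the sequence is periodic with period 20.
(114 - 0) mod 20 = 14, so x(114) = x(14) = 9.

9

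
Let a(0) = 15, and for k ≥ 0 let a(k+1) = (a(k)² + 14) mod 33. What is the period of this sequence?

6

Listing terms: a(0) = 15; a(1) = 8; a(2) = 12; a(3) = 26; a(4) = 30; a(5) = 23; a(6) = 15.
The sequence repeats with period 6.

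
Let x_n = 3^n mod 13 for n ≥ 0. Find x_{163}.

Listing terms: x_0 = 1; x_1 = 3; x_2 = 9; x_3 = 1.
The sequence repeats with period 3.
(163 - 0) mod 3 = 1, so x_{163} = x_1 = 3.

3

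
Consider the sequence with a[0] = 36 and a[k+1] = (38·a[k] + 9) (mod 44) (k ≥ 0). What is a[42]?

19

Listing terms: a[0] = 36; a[1] = 13; a[2] = 19; a[3] = 27; a[4] = 23; a[5] = 3; a[6] = 35; a[7] = 19.
Since a[7] = a[2] = 19, the sequence is eventually periodic: after a pre-period of length 2 it cycles with period 5.
For k ≥ 2, a[k] depends only on (k - 2) mod 5. (42 - 2) mod 5 = 0, so a[42] = a[2] = 19.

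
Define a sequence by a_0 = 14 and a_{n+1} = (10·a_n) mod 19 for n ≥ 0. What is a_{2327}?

a_0 = 14,  a_1 = 7,  a_2 = 13,  a_3 = 16,  a_4 = 8,  a_5 = 4,  a_6 = 2,  a_7 = 1,  a_8 = 10,  a_9 = 5,  a_{10} = 12,  a_{11} = 6,  a_{12} = 3,  a_{13} = 11,  a_{14} = 15,  a_{15} = 17,  a_{16} = 18,  a_{17} = 9,  a_{18} = 14.
The sequence repeats with period 18.
(2327 - 0) mod 18 = 5, so a_{2327} = a_5 = 4.

4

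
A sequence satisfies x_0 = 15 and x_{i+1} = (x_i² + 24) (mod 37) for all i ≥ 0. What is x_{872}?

23

We have x_0 = 15,  x_1 = 27,  x_2 = 13,  x_3 = 8,  x_4 = 14,  x_5 = 35,  x_6 = 28,  x_7 = 31,  x_8 = 23,  x_9 = 35.
Since x_9 = x_5 = 35, the sequence is eventually periodic: after a pre-period of length 5 it cycles with period 4.
For i ≥ 5, x_i depends only on (i - 5) mod 4. (872 - 5) mod 4 = 3, so x_{872} = x_8 = 23.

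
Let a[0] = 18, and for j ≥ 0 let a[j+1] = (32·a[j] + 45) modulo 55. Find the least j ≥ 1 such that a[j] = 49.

3

a[0] = 18, a[1] = 16, a[2] = 7, a[3] = 49, a[4] = 18.
The sequence repeats with period 4.
The value 49 first appears (with j ≥ 1) at a[3].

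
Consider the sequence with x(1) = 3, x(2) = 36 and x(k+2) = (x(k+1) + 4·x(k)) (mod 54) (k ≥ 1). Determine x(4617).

Computing terms: x(1) = 3, x(2) = 36, x(3) = 48, x(4) = 30, x(5) = 6, x(6) = 18, x(7) = 42, x(8) = 6, x(9) = 12, x(10) = 36, x(11) = 30, x(12) = 12, x(13) = 24, x(14) = 18, x(15) = 6, x(16) = 24, x(17) = 48, x(18) = 36, x(19) = 12, x(20) = 48, x(21) = 42, x(22) = 18, x(23) = 24, x(24) = 42, x(25) = 30, x(26) = 36, x(27) = 48.
Since (x(26), x(27)) = (x(2), x(3)) = (36, 48) (two consecutive terms determine the rest), the sequence is eventually periodic: after a pre-period of length 1 it cycles with period 24.
For k ≥ 2, x(k) depends only on (k - 2) mod 24. (4617 - 2) mod 24 = 7, so x(4617) = x(9) = 12.

12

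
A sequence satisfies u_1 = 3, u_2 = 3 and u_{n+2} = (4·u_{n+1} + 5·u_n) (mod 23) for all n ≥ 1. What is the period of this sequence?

22

Computing terms: u_1 = 3,  u_2 = 3,  u_3 = 4,  u_4 = 8,  u_5 = 6,  u_6 = 18,  u_7 = 10,  u_8 = 15,  u_9 = 18,  u_{10} = 9,  u_{11} = 11,  u_{12} = 20,  u_{13} = 20,  u_{14} = 19,  u_{15} = 15,  u_{16} = 17,  u_{17} = 5,  u_{18} = 13,  u_{19} = 8,  u_{20} = 5,  u_{21} = 14,  u_{22} = 12,  u_{23} = 3,  u_{24} = 3.
Since (u_{23}, u_{24}) = (u_1, u_2) = (3, 3) (two consecutive terms determine the rest), the sequence is periodic with period 22.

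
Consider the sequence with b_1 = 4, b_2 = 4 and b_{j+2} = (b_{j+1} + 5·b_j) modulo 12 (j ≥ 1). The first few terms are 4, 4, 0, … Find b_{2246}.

4

Computing terms: b_1 = 4,  b_2 = 4,  b_3 = 0,  b_4 = 8,  b_5 = 8,  b_6 = 0,  b_7 = 4,  b_8 = 4.
Since (b_7, b_8) = (b_1, b_2) = (4, 4) (two consecutive terms determine the rest), the sequence is periodic with period 6.
(2246 - 1) mod 6 = 1, so b_{2246} = b_2 = 4.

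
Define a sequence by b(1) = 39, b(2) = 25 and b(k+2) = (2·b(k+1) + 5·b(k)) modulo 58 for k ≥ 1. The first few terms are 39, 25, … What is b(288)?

We have b(1) = 39,  b(2) = 25,  b(3) = 13,  b(4) = 35,  b(5) = 19,  b(6) = 39,  b(7) = 57,  b(8) = 19,  b(9) = 33,  b(10) = 45,  b(11) = 23,  b(12) = 39,  b(13) = 19,  b(14) = 1,  b(15) = 39,  b(16) = 25.
Since (b(15), b(16)) = (b(1), b(2)) = (39, 25) (two consecutive terms determine the rest), the sequence is periodic with period 14.
So b(288) = b(1 + ((288-1) mod 14)) = b(8) = 19.

19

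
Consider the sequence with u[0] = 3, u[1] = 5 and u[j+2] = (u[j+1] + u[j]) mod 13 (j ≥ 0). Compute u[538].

3

Computing terms: u[0] = 3,  u[1] = 5,  u[2] = 8,  u[3] = 0,  u[4] = 8,  u[5] = 8,  u[6] = 3,  u[7] = 11,  u[8] = 1,  u[9] = 12,  u[10] = 0,  u[11] = 12,  u[12] = 12,  u[13] = 11,  u[14] = 10,  u[15] = 8,  u[16] = 5,  u[17] = 0,  u[18] = 5,  u[19] = 5,  u[20] = 10,  u[21] = 2,  u[22] = 12,  u[23] = 1,  u[24] = 0,  u[25] = 1,  u[26] = 1,  u[27] = 2,  u[28] = 3,  u[29] = 5.
Since (u[28], u[29]) = (u[0], u[1]) = (3, 5) (two consecutive terms determine the rest), the sequence is periodic with period 28.
(538 - 0) mod 28 = 6, so u[538] = u[6] = 3.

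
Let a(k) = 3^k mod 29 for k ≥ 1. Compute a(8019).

15

Listing terms: a(1) = 3, a(2) = 9, a(3) = 27, a(4) = 23, a(5) = 11, a(6) = 4, a(7) = 12, a(8) = 7, a(9) = 21, a(10) = 5, a(11) = 15, a(12) = 16, a(13) = 19, a(14) = 28, a(15) = 26, a(16) = 20, a(17) = 2, a(18) = 6, a(19) = 18, a(20) = 25, a(21) = 17, a(22) = 22, a(23) = 8, a(24) = 24, a(25) = 14, a(26) = 13, a(27) = 10, a(28) = 1, a(29) = 3.
Since a(29) = a(1) = 3, the sequence is periodic with period 28.
(8019 - 1) mod 28 = 10, so a(8019) = a(11) = 15.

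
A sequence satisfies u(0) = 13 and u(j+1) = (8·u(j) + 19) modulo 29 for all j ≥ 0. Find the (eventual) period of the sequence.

28

Computing terms: u(0) = 13; u(1) = 7; u(2) = 17; u(3) = 10; u(4) = 12; u(5) = 28; u(6) = 11; u(7) = 20; u(8) = 5; u(9) = 1; u(10) = 27; u(11) = 3; u(12) = 14; u(13) = 15; u(14) = 23; u(15) = 0; u(16) = 19; u(17) = 26; u(18) = 24; u(19) = 8; u(20) = 25; u(21) = 16; u(22) = 2; u(23) = 6; u(24) = 9; u(25) = 4; u(26) = 22; u(27) = 21; u(28) = 13.
The sequence repeats with period 28.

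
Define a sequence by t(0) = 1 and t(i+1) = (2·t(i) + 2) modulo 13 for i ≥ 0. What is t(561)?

Listing terms: t(0) = 1; t(1) = 4; t(2) = 10; t(3) = 9; t(4) = 7; t(5) = 3; t(6) = 8; t(7) = 5; t(8) = 12; t(9) = 0; t(10) = 2; t(11) = 6; t(12) = 1.
The sequence repeats with period 12.
(561 - 0) mod 12 = 9, so t(561) = t(9) = 0.

0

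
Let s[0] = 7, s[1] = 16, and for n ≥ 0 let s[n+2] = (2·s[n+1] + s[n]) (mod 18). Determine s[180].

11

Listing terms: s[0] = 7, s[1] = 16, s[2] = 3, s[3] = 4, s[4] = 11, s[5] = 8, s[6] = 9, s[7] = 8, s[8] = 7, s[9] = 4, s[10] = 15, s[11] = 16, s[12] = 11, s[13] = 2, s[14] = 15, s[15] = 14, s[16] = 7, s[17] = 10, s[18] = 9, s[19] = 10, s[20] = 11, s[21] = 14, s[22] = 3, s[23] = 2, s[24] = 7, s[25] = 16.
The sequence repeats with period 24.
So s[180] = s[0 + ((180-0) mod 24)] = s[12] = 11.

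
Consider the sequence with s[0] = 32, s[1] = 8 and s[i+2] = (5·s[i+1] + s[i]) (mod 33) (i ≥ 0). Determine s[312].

Listing terms: s[0] = 32,  s[1] = 8,  s[2] = 6,  s[3] = 5,  s[4] = 31,  s[5] = 28,  s[6] = 6,  s[7] = 25,  s[8] = 32,  s[9] = 20,  s[10] = 0,  s[11] = 20,  s[12] = 1,  s[13] = 25,  s[14] = 27,  s[15] = 28,  s[16] = 2,  s[17] = 5,  s[18] = 27,  s[19] = 8,  s[20] = 1,  s[21] = 13,  s[22] = 0,  s[23] = 13,  s[24] = 32,  s[25] = 8.
The sequence repeats with period 24.
(312 - 0) mod 24 = 0, so s[312] = s[0] = 32.

32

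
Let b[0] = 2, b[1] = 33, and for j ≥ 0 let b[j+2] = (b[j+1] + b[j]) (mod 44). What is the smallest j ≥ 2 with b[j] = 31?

29

Computing terms: b[0] = 2; b[1] = 33; b[2] = 35; b[3] = 24; b[4] = 15; b[5] = 39; b[6] = 10; b[7] = 5; b[8] = 15; b[9] = 20; b[10] = 35; b[11] = 11; b[12] = 2; b[13] = 13; b[14] = 15; b[15] = 28; b[16] = 43; b[17] = 27; b[18] = 26; b[19] = 9; b[20] = 35; b[21] = 0; b[22] = 35; b[23] = 35; b[24] = 26; b[25] = 17; b[26] = 43; b[27] = 16; b[28] = 15; b[29] = 31; b[30] = 2; b[31] = 33.
Since (b[30], b[31]) = (b[0], b[1]) = (2, 33) (two consecutive terms determine the rest), the sequence is periodic with period 30.
The value 31 first appears (with j ≥ 2) at b[29].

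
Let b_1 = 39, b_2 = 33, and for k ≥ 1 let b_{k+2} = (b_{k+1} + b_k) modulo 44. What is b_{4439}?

1

Computing terms: b_1 = 39,  b_2 = 33,  b_3 = 28,  b_4 = 17,  b_5 = 1,  b_6 = 18,  b_7 = 19,  b_8 = 37,  b_9 = 12,  b_{10} = 5,  b_{11} = 17,  b_{12} = 22,  b_{13} = 39,  b_{14} = 17,  b_{15} = 12,  b_{16} = 29,  b_{17} = 41,  b_{18} = 26,  b_{19} = 23,  b_{20} = 5,  b_{21} = 28,  b_{22} = 33,  b_{23} = 17,  b_{24} = 6,  b_{25} = 23,  b_{26} = 29,  b_{27} = 8,  b_{28} = 37,  b_{29} = 1,  b_{30} = 38,  b_{31} = 39,  b_{32} = 33.
Since (b_{31}, b_{32}) = (b_1, b_2) = (39, 33) (two consecutive terms determine the rest), the sequence is periodic with period 30.
(4439 - 1) mod 30 = 28, so b_{4439} = b_{29} = 1.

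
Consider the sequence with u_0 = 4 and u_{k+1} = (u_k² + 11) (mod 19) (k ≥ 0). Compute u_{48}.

12

We have u_0 = 4, u_1 = 8, u_2 = 18, u_3 = 12, u_4 = 3, u_5 = 1, u_6 = 12.
Since u_6 = u_3 = 12, the sequence is eventually periodic: after a pre-period of length 3 it cycles with period 3.
For k ≥ 3, u_k depends only on (k - 3) mod 3. (48 - 3) mod 3 = 0, so u_{48} = u_3 = 12.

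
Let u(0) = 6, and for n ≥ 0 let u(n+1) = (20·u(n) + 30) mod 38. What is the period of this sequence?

u(0) = 6,  u(1) = 36,  u(2) = 28,  u(3) = 20,  u(4) = 12,  u(5) = 4,  u(6) = 34,  u(7) = 26,  u(8) = 18,  u(9) = 10,  u(10) = 2,  u(11) = 32,  u(12) = 24,  u(13) = 16,  u(14) = 8,  u(15) = 0,  u(16) = 30,  u(17) = 22,  u(18) = 14,  u(19) = 6.
The sequence repeats with period 19.

19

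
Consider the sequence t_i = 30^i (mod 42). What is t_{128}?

t_0 = 1; t_1 = 30; t_2 = 18; t_3 = 36; t_4 = 30.
Since t_4 = t_1 = 30, the sequence is eventually periodic: after a pre-period of length 1 it cycles with period 3.
For i ≥ 1, t_i depends only on (i - 1) mod 3. (128 - 1) mod 3 = 1, so t_{128} = t_2 = 18.

18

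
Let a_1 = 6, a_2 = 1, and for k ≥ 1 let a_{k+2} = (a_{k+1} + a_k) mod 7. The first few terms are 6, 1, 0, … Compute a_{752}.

a_1 = 6,  a_2 = 1,  a_3 = 0,  a_4 = 1,  a_5 = 1,  a_6 = 2,  a_7 = 3,  a_8 = 5,  a_9 = 1,  a_{10} = 6,  a_{11} = 0,  a_{12} = 6,  a_{13} = 6,  a_{14} = 5,  a_{15} = 4,  a_{16} = 2,  a_{17} = 6,  a_{18} = 1.
Since (a_{17}, a_{18}) = (a_1, a_2) = (6, 1) (two consecutive terms determine the rest), the sequence is periodic with period 16.
So a_{752} = a_{1 + ((752-1) mod 16)} = a_{16} = 2.

2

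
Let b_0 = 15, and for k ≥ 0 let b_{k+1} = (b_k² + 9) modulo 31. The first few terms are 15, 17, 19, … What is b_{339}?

29

Computing terms: b_0 = 15; b_1 = 17; b_2 = 19; b_3 = 29; b_4 = 13; b_5 = 23; b_6 = 11; b_7 = 6; b_8 = 14; b_9 = 19.
Since b_9 = b_2 = 19, the sequence is eventually periodic: after a pre-period of length 2 it cycles with period 7.
For k ≥ 2, b_k depends only on (k - 2) mod 7. (339 - 2) mod 7 = 1, so b_{339} = b_3 = 29.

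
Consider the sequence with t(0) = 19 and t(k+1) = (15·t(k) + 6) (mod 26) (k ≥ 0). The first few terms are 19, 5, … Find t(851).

We have t(0) = 19; t(1) = 5; t(2) = 3; t(3) = 25; t(4) = 17; t(5) = 1; t(6) = 21; t(7) = 9; t(8) = 11; t(9) = 15; t(10) = 23; t(11) = 13; t(12) = 19.
The sequence repeats with period 12.
So t(851) = t(0 + ((851-0) mod 12)) = t(11) = 13.

13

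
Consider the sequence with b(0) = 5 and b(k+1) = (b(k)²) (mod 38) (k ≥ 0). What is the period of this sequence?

6

Computing terms: b(0) = 5; b(1) = 25; b(2) = 17; b(3) = 23; b(4) = 35; b(5) = 9; b(6) = 5.
The sequence repeats with period 6.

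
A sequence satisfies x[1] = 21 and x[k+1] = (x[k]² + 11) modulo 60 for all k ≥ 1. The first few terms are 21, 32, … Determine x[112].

56

Listing terms: x[1] = 21; x[2] = 32; x[3] = 15; x[4] = 56; x[5] = 27; x[6] = 20; x[7] = 51; x[8] = 32.
Since x[8] = x[2] = 32, the sequence is eventually periodic: after a pre-period of length 1 it cycles with period 6.
For k ≥ 2, x[k] depends only on (k - 2) mod 6. (112 - 2) mod 6 = 2, so x[112] = x[4] = 56.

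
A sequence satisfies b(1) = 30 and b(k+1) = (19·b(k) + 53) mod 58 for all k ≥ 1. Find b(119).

50

We have b(1) = 30; b(2) = 43; b(3) = 0; b(4) = 53; b(5) = 16; b(6) = 9; b(7) = 50; b(8) = 17; b(9) = 28; b(10) = 5; b(11) = 32; b(12) = 23; b(13) = 26; b(14) = 25; b(15) = 6; b(16) = 51; b(17) = 36; b(18) = 41; b(19) = 20; b(20) = 27; b(21) = 44; b(22) = 19; b(23) = 8; b(24) = 31; b(25) = 4; b(26) = 13; b(27) = 10; b(28) = 11; b(29) = 30.
Since b(29) = b(1) = 30, the sequence is periodic with period 28.
(119 - 1) mod 28 = 6, so b(119) = b(7) = 50.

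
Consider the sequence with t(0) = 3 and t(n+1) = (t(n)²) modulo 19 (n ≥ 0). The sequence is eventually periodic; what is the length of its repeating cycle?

Computing terms: t(0) = 3,  t(1) = 9,  t(2) = 5,  t(3) = 6,  t(4) = 17,  t(5) = 4,  t(6) = 16,  t(7) = 9.
Since t(7) = t(1) = 9, the sequence is eventually periodic: after a pre-period of length 1 it cycles with period 6.

6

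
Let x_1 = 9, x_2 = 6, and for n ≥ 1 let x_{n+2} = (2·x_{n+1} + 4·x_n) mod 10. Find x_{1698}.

Computing terms: x_1 = 9,  x_2 = 6,  x_3 = 8,  x_4 = 0,  x_5 = 2,  x_6 = 4,  x_7 = 6,  x_8 = 8.
Since (x_7, x_8) = (x_2, x_3) = (6, 8) (two consecutive terms determine the rest), the sequence is eventually periodic: after a pre-period of length 1 it cycles with period 5.
For n ≥ 2, x_n depends only on (n - 2) mod 5. (1698 - 2) mod 5 = 1, so x_{1698} = x_3 = 8.

8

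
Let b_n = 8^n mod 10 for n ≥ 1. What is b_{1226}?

b_1 = 8; b_2 = 4; b_3 = 2; b_4 = 6; b_5 = 8.
Since b_5 = b_1 = 8, the sequence is periodic with period 4.
So b_{1226} = b_{1 + ((1226-1) mod 4)} = b_2 = 4.

4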